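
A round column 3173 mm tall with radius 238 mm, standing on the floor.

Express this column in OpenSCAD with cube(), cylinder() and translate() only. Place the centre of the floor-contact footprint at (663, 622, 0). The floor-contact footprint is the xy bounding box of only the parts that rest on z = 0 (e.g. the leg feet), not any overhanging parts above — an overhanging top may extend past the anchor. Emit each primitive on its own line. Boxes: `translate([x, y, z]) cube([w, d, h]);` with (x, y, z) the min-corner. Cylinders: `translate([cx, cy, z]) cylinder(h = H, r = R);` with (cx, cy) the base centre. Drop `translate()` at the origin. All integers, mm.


translate([663, 622, 0]) cylinder(h = 3173, r = 238);


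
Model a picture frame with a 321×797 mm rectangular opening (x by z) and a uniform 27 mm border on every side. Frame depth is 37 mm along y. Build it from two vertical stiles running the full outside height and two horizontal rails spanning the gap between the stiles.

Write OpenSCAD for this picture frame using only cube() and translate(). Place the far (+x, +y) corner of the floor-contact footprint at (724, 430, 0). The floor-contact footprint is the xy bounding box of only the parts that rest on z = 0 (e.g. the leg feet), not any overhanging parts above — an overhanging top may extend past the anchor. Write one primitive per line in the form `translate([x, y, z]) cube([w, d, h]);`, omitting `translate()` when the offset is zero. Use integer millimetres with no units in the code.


translate([349, 393, 0]) cube([27, 37, 851]);
translate([697, 393, 0]) cube([27, 37, 851]);
translate([376, 393, 0]) cube([321, 37, 27]);
translate([376, 393, 824]) cube([321, 37, 27]);


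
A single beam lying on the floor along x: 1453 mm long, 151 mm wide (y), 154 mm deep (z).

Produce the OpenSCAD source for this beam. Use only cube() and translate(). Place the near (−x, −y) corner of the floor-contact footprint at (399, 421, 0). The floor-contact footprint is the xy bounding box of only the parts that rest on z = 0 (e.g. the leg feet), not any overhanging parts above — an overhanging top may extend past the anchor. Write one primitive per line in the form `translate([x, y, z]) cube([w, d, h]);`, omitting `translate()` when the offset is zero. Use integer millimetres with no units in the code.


translate([399, 421, 0]) cube([1453, 151, 154]);


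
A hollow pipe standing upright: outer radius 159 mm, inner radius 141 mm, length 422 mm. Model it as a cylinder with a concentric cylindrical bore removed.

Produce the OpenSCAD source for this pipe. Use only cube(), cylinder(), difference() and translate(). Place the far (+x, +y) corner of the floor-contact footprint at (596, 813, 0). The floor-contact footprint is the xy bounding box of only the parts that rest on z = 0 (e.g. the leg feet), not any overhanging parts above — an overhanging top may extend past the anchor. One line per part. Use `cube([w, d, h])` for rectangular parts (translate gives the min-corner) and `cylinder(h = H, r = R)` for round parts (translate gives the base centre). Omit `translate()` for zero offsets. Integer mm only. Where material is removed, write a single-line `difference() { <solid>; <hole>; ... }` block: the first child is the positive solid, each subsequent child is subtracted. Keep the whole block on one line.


difference() { translate([437, 654, 0]) cylinder(h = 422, r = 159); translate([437, 654, 0]) cylinder(h = 422, r = 141); }


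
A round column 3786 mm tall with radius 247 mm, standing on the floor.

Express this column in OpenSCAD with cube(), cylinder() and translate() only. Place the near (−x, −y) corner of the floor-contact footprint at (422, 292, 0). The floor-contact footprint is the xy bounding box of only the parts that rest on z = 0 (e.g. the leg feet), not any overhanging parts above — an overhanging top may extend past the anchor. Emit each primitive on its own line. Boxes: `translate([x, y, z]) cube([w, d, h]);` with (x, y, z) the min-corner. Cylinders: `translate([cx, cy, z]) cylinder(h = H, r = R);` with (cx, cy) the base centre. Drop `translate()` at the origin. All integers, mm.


translate([669, 539, 0]) cylinder(h = 3786, r = 247);


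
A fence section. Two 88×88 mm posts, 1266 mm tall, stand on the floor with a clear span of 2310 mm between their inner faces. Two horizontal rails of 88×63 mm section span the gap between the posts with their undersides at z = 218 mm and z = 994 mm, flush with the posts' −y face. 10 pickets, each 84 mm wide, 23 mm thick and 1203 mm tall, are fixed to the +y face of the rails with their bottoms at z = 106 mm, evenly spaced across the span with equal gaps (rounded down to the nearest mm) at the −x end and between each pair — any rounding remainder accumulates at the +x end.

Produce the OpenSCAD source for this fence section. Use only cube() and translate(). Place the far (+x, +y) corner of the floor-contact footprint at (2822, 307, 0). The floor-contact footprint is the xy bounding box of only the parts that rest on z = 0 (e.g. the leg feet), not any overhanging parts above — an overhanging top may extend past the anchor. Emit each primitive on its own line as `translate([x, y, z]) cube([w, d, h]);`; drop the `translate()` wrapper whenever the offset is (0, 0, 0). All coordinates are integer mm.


translate([336, 219, 0]) cube([88, 88, 1266]);
translate([2734, 219, 0]) cube([88, 88, 1266]);
translate([424, 219, 218]) cube([2310, 88, 63]);
translate([424, 219, 994]) cube([2310, 88, 63]);
translate([557, 307, 106]) cube([84, 23, 1203]);
translate([774, 307, 106]) cube([84, 23, 1203]);
translate([991, 307, 106]) cube([84, 23, 1203]);
translate([1208, 307, 106]) cube([84, 23, 1203]);
translate([1425, 307, 106]) cube([84, 23, 1203]);
translate([1642, 307, 106]) cube([84, 23, 1203]);
translate([1859, 307, 106]) cube([84, 23, 1203]);
translate([2076, 307, 106]) cube([84, 23, 1203]);
translate([2293, 307, 106]) cube([84, 23, 1203]);
translate([2510, 307, 106]) cube([84, 23, 1203]);


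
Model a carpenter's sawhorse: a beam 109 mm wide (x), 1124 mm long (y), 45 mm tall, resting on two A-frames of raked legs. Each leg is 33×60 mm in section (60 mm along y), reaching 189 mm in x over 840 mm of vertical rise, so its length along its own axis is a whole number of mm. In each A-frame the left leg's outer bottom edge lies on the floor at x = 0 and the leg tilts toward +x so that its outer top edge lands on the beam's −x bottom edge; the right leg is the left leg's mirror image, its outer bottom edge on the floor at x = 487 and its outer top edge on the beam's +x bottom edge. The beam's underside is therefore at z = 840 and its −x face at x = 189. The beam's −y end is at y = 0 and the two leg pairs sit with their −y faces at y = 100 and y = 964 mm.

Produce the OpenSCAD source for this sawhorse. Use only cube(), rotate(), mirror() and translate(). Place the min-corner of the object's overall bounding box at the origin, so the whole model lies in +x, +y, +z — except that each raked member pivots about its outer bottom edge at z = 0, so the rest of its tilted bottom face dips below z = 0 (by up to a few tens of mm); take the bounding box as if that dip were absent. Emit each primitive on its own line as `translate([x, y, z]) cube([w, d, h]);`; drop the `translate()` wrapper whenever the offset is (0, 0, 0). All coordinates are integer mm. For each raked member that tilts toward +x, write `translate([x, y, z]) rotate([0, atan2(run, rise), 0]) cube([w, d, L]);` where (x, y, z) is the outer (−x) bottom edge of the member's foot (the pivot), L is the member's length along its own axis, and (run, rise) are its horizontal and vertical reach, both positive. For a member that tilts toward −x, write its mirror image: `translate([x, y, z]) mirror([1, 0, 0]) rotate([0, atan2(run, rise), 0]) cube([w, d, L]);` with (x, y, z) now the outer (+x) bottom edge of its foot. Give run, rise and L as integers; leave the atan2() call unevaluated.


translate([189, 0, 840]) cube([109, 1124, 45]);
translate([0, 100, 0]) rotate([0, atan2(189, 840), 0]) cube([33, 60, 861]);
translate([487, 100, 0]) mirror([1, 0, 0]) rotate([0, atan2(189, 840), 0]) cube([33, 60, 861]);
translate([0, 964, 0]) rotate([0, atan2(189, 840), 0]) cube([33, 60, 861]);
translate([487, 964, 0]) mirror([1, 0, 0]) rotate([0, atan2(189, 840), 0]) cube([33, 60, 861]);


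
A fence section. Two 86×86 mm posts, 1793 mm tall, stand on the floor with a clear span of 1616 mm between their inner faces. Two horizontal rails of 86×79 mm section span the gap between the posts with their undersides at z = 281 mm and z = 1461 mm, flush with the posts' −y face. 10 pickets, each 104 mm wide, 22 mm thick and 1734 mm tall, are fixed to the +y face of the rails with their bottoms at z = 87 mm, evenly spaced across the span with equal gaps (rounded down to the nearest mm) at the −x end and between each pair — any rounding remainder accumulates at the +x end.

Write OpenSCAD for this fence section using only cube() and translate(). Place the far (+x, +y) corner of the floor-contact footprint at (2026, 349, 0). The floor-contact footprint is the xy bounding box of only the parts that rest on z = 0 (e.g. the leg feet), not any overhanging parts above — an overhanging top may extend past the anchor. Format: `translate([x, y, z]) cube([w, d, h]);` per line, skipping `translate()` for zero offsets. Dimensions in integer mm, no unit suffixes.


translate([238, 263, 0]) cube([86, 86, 1793]);
translate([1940, 263, 0]) cube([86, 86, 1793]);
translate([324, 263, 281]) cube([1616, 86, 79]);
translate([324, 263, 1461]) cube([1616, 86, 79]);
translate([376, 349, 87]) cube([104, 22, 1734]);
translate([532, 349, 87]) cube([104, 22, 1734]);
translate([688, 349, 87]) cube([104, 22, 1734]);
translate([844, 349, 87]) cube([104, 22, 1734]);
translate([1000, 349, 87]) cube([104, 22, 1734]);
translate([1156, 349, 87]) cube([104, 22, 1734]);
translate([1312, 349, 87]) cube([104, 22, 1734]);
translate([1468, 349, 87]) cube([104, 22, 1734]);
translate([1624, 349, 87]) cube([104, 22, 1734]);
translate([1780, 349, 87]) cube([104, 22, 1734]);


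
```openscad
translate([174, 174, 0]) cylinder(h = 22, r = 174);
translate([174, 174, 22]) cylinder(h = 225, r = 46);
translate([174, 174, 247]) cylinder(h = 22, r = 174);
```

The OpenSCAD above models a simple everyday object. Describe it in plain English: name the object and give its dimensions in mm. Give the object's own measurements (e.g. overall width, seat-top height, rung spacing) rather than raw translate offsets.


A spool: two coaxial disc flanges of radius 174 mm and thickness 22 mm, joined by a core cylinder of radius 46 mm and height 225 mm. The lower flange rests on z = 0 and the three cylinders share a vertical axis.


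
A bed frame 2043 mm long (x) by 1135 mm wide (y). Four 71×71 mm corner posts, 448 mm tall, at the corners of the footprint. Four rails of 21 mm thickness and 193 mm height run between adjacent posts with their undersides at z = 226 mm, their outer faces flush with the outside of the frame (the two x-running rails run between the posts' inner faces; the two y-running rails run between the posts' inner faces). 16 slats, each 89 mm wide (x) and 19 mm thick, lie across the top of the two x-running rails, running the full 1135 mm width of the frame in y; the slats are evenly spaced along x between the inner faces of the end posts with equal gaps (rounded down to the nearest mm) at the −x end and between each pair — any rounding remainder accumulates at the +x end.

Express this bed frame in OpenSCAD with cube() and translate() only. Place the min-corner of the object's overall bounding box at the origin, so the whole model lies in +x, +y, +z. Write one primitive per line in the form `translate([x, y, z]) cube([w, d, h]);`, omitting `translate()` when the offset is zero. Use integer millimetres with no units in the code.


// slat z = rail_z + rail_h = 226 + 193 = 419
// slat gap = ⌊(1901 − 16·89) / 17⌋ = 28
cube([71, 71, 448]);
translate([0, 1064, 0]) cube([71, 71, 448]);
translate([1972, 0, 0]) cube([71, 71, 448]);
translate([1972, 1064, 0]) cube([71, 71, 448]);
translate([71, 0, 226]) cube([1901, 21, 193]);
translate([71, 1114, 226]) cube([1901, 21, 193]);
translate([0, 71, 226]) cube([21, 993, 193]);
translate([2022, 71, 226]) cube([21, 993, 193]);
translate([99, 0, 419]) cube([89, 1135, 19]);
translate([216, 0, 419]) cube([89, 1135, 19]);
translate([333, 0, 419]) cube([89, 1135, 19]);
translate([450, 0, 419]) cube([89, 1135, 19]);
translate([567, 0, 419]) cube([89, 1135, 19]);
translate([684, 0, 419]) cube([89, 1135, 19]);
translate([801, 0, 419]) cube([89, 1135, 19]);
translate([918, 0, 419]) cube([89, 1135, 19]);
translate([1035, 0, 419]) cube([89, 1135, 19]);
translate([1152, 0, 419]) cube([89, 1135, 19]);
translate([1269, 0, 419]) cube([89, 1135, 19]);
translate([1386, 0, 419]) cube([89, 1135, 19]);
translate([1503, 0, 419]) cube([89, 1135, 19]);
translate([1620, 0, 419]) cube([89, 1135, 19]);
translate([1737, 0, 419]) cube([89, 1135, 19]);
translate([1854, 0, 419]) cube([89, 1135, 19]);


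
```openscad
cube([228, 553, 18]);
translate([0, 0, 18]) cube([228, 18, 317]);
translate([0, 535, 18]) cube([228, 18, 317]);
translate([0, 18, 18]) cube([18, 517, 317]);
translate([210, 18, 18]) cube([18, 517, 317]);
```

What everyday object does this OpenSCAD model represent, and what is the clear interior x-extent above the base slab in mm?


An open box. The internal width is 192 mm.

A 228×553 base slab with four walls standing on it — an open box. The base is 228 mm wide and the walls are 18 mm thick, so the internal width is 228 − 2 × 18 = 192 mm.


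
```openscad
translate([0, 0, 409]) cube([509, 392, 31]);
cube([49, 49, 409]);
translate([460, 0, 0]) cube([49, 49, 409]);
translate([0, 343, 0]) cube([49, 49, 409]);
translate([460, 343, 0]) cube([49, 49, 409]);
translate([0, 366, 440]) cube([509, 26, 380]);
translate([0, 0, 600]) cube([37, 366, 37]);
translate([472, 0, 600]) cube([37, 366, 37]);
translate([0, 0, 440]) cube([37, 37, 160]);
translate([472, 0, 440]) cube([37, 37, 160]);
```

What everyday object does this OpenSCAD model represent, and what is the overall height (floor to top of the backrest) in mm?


A chair. The overall height is 820 mm.

A slab on four corner posts with a tall panel at the back — a chair. The seat slab sits at z = 409 with thickness 31, and the 380 mm backrest starts at the seat top, so the overall height is 409 + 31 + 380 = 820 mm.


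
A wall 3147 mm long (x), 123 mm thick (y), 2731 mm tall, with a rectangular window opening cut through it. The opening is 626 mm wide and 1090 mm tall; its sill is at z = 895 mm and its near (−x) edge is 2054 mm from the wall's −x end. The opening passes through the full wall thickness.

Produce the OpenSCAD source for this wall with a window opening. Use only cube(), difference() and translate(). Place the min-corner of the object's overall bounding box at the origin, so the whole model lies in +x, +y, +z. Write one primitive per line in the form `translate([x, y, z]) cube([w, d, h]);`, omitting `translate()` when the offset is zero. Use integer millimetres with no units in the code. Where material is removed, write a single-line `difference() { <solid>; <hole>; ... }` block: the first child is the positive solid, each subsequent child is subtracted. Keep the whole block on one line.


difference() { cube([3147, 123, 2731]); translate([2054, 0, 895]) cube([626, 123, 1090]); }


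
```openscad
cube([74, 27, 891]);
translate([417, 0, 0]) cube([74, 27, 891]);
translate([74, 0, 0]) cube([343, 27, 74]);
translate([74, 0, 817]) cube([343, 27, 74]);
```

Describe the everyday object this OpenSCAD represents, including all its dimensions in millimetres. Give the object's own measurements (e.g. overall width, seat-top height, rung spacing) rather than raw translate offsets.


A rectangular picture frame lying in the x–z plane (depth along y). The opening is 343 mm wide (x) by 743 mm tall (z), surrounded by a border 74 mm wide on all four sides. The frame is 27 mm deep and is made of two full-height vertical stiles with two horizontal rails fitted between them.


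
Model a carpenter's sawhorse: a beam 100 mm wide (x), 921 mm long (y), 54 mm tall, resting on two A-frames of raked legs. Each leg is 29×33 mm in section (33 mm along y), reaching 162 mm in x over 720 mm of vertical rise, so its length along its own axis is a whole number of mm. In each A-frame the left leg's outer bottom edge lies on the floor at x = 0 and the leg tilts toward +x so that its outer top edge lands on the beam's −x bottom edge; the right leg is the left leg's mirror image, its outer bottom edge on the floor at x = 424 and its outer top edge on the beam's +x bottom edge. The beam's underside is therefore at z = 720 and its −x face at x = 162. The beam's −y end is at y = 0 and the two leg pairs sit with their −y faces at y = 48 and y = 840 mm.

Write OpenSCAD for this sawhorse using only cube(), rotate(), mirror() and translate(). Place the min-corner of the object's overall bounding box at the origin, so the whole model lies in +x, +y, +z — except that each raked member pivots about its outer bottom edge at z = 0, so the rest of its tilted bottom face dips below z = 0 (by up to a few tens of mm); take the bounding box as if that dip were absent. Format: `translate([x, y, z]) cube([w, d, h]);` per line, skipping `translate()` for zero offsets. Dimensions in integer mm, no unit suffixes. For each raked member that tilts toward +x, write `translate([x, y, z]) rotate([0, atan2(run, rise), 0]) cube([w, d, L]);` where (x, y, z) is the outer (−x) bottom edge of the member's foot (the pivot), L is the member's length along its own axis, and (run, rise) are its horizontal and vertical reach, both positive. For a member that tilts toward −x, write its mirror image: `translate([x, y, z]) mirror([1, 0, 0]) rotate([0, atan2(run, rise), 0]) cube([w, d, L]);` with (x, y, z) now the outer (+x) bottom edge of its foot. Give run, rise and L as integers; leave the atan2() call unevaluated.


translate([162, 0, 720]) cube([100, 921, 54]);
translate([0, 48, 0]) rotate([0, atan2(162, 720), 0]) cube([29, 33, 738]);
translate([424, 48, 0]) mirror([1, 0, 0]) rotate([0, atan2(162, 720), 0]) cube([29, 33, 738]);
translate([0, 840, 0]) rotate([0, atan2(162, 720), 0]) cube([29, 33, 738]);
translate([424, 840, 0]) mirror([1, 0, 0]) rotate([0, atan2(162, 720), 0]) cube([29, 33, 738]);


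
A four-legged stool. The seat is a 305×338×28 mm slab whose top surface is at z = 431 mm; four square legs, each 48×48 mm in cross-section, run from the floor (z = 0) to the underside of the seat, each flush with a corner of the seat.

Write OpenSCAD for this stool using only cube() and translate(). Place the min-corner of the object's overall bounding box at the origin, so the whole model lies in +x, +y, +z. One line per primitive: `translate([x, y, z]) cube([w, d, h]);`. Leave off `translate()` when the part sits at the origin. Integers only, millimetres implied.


translate([0, 0, 403]) cube([305, 338, 28]);
cube([48, 48, 403]);
translate([257, 0, 0]) cube([48, 48, 403]);
translate([0, 290, 0]) cube([48, 48, 403]);
translate([257, 290, 0]) cube([48, 48, 403]);


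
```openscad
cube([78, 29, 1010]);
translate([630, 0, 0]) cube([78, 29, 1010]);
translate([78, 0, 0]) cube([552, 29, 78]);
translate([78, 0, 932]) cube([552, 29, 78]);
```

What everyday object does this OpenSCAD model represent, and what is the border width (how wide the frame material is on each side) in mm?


A picture frame. The border width is 78 mm.

Four thin pieces enclosing a rectangular opening — a picture frame. The two full-height stiles are 1010 mm tall; the top rail sits at z = 932 and is 78 mm tall, so the border above the opening is 1010 − 932 = 78 mm, matching the stile x-width.


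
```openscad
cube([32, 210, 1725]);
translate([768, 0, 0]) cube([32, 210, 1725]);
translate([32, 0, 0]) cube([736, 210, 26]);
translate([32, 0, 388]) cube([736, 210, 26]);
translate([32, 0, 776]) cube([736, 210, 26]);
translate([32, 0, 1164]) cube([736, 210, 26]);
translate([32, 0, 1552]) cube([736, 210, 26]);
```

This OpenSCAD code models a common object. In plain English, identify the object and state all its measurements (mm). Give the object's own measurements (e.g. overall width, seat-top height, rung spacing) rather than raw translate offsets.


An open bookshelf. Two side panels, each 32 mm thick, 210 mm deep and 1725 mm tall, stand 800 mm apart (outside-to-outside). Between them sit 5 shelves, each 26 mm thick and 210 mm deep, spanning the full gap between the sides. The bottom shelf rests on the floor (its underside at z = 0) and the clear gap between one shelf's top and the next shelf's underside is 362 mm.


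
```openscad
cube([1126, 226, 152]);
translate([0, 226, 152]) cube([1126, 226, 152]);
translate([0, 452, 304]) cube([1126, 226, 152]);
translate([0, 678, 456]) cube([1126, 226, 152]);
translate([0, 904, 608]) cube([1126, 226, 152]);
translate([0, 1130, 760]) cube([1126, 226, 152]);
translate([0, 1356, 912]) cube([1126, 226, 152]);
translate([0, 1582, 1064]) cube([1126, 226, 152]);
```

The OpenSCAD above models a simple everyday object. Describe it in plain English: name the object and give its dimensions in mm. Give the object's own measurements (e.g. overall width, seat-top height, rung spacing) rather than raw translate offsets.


A straight staircase of 8 solid steps. Each step is 1126 mm wide (x), 226 mm deep (y, the going) and 152 mm tall (the rise). The first step rests on the floor; each subsequent step sits one going further in +y and one rise higher in +z, directly behind and above the previous step with no overlap.


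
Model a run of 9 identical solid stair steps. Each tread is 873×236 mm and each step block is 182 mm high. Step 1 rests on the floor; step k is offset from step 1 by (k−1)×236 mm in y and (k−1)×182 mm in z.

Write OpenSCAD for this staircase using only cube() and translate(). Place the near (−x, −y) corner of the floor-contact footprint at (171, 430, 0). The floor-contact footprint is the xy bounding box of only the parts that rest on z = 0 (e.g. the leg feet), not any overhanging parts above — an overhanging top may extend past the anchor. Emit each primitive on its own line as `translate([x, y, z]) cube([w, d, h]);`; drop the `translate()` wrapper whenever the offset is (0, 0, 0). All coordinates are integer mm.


translate([171, 430, 0]) cube([873, 236, 182]);
translate([171, 666, 182]) cube([873, 236, 182]);
translate([171, 902, 364]) cube([873, 236, 182]);
translate([171, 1138, 546]) cube([873, 236, 182]);
translate([171, 1374, 728]) cube([873, 236, 182]);
translate([171, 1610, 910]) cube([873, 236, 182]);
translate([171, 1846, 1092]) cube([873, 236, 182]);
translate([171, 2082, 1274]) cube([873, 236, 182]);
translate([171, 2318, 1456]) cube([873, 236, 182]);


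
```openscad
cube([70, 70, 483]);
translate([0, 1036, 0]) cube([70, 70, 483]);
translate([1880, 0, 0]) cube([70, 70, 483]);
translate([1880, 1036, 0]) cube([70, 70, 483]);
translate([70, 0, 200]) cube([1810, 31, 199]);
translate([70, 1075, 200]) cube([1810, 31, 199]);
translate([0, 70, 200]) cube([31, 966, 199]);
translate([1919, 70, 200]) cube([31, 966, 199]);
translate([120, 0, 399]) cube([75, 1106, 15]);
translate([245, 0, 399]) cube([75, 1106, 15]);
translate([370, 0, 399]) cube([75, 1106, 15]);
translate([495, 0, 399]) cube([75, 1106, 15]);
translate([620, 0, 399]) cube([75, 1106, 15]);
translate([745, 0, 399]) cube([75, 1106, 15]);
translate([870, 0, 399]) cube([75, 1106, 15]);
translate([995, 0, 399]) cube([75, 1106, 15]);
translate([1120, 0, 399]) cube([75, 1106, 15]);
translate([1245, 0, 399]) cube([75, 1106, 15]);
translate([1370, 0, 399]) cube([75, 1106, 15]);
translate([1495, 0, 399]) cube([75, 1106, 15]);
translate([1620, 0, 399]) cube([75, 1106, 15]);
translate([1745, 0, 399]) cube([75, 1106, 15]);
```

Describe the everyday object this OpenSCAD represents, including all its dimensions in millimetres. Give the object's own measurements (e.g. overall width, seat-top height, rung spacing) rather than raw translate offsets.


A bed frame 1950 mm long (x) by 1106 mm wide (y). Four 70×70 mm corner posts, 483 mm tall, at the corners of the footprint. Four rails of 31 mm thickness and 199 mm height run between adjacent posts with their undersides at z = 200 mm, their outer faces flush with the outside of the frame (the two x-running rails run between the posts' inner faces; the two y-running rails run between the posts' inner faces). 14 slats, each 75 mm wide (x) and 15 mm thick, lie across the top of the two x-running rails, running the full 1106 mm width of the frame in y; along x they sit between the end posts with a 50 mm gap after the −x posts and between neighbouring slats, leaving 60 mm before the +x posts.


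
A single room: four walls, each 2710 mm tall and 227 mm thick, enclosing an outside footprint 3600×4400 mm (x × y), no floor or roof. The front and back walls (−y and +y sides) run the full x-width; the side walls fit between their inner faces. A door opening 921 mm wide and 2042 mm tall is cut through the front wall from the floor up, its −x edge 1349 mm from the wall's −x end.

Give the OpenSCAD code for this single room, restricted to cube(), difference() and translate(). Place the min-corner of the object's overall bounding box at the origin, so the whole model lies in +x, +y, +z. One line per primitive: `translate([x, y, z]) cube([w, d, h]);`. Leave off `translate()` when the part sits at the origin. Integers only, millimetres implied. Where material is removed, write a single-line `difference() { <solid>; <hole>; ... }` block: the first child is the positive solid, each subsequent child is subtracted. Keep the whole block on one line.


difference() { cube([3600, 227, 2710]); translate([1349, 0, 0]) cube([921, 227, 2042]); }
translate([0, 4173, 0]) cube([3600, 227, 2710]);
translate([0, 227, 0]) cube([227, 3946, 2710]);
translate([3373, 227, 0]) cube([227, 3946, 2710]);


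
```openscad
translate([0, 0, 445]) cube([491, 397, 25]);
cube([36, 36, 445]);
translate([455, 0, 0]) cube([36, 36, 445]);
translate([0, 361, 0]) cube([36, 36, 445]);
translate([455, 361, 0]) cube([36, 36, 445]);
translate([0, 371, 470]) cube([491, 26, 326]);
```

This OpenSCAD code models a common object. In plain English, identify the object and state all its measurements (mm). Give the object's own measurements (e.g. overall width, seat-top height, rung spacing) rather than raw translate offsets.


A chair. The seat is a 491×397×25 mm slab with its top at z = 470 mm, on four 36×36 mm corner legs (flush with the seat edges, standing on z = 0). A flat backrest 26 mm thick, 326 mm tall, spans the full seat width and rises from the seat top along its +y edge, rear face flush with the rear of the seat.


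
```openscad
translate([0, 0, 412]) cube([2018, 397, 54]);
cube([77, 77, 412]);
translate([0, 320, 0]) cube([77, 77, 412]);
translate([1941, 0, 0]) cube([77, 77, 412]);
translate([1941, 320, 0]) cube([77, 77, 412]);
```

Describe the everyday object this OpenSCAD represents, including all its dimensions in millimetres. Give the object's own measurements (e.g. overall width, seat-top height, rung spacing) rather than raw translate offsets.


A long wooden bench with a 2018 mm (x) × 397 mm (y) seat, 54 mm thick, its top surface 466 mm above the floor. Four 77 mm square legs at the seat corners, flush with the edges, run from z = 0 to the seat underside.


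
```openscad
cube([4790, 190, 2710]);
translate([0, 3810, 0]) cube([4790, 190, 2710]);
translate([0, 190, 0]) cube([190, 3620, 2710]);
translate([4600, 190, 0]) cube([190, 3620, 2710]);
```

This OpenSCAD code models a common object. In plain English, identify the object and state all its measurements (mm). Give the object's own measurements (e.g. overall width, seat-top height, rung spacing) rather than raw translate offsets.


The wall frame of a small rectangular building: four walls, each 2710 mm tall and 190 mm thick, enclosing a footprint 4790 mm (x) by 4000 mm (y) outside-to-outside, with no floor or roof. The front and back walls (the −y and +y sides) span the full width; the two side walls fit between them.


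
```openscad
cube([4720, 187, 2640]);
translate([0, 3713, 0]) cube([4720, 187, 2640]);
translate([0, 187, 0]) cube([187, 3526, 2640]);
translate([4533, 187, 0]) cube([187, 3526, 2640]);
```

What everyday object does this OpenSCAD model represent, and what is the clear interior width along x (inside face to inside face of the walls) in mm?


A house (or room) frame. The interior width is 4346 mm.

Four 2640 mm walls enclosing a rectangle with no floor or roof — a room or house frame. Outside width is 4720 mm and wall thickness is 187 mm, so the interior width is 4720 − 2 × 187 = 4346 mm.


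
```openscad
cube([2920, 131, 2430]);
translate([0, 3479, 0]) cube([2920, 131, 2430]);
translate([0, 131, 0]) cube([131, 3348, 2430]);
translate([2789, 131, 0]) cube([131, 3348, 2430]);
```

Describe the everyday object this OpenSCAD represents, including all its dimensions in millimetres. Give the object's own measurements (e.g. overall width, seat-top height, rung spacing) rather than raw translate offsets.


The wall frame of a small rectangular building: four walls, each 2430 mm tall and 131 mm thick, enclosing a footprint 2920 mm (x) by 3610 mm (y) outside-to-outside, with no floor or roof. The front and back walls (the −y and +y sides) span the full width; the two side walls fit between them.


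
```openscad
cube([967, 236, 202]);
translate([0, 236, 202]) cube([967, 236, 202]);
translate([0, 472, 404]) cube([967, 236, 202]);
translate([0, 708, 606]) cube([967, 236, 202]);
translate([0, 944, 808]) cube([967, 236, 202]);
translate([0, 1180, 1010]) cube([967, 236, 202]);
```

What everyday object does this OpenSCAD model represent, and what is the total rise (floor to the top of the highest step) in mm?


A staircase. The total rise is 1212 mm.

6 identical blocks, each offset up and back from the previous — a staircase. Each step is 202 mm tall and there are 6 of them, so the total rise is 6 × 202 = 1212 mm.


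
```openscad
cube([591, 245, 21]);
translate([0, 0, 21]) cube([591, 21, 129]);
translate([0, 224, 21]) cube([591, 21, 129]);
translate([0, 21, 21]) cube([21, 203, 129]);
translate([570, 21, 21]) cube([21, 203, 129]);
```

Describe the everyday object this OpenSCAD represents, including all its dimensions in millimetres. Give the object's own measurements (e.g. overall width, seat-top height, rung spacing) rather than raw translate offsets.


An open-topped rectangular box: outside dimensions 591×245×150 mm, with a uniform wall and base thickness of 21 mm. The base is a full 591×245 slab on the floor; four walls sit on top of the base. The front and back walls (the −y and +y sides) span the full width; the two side walls fit between them.


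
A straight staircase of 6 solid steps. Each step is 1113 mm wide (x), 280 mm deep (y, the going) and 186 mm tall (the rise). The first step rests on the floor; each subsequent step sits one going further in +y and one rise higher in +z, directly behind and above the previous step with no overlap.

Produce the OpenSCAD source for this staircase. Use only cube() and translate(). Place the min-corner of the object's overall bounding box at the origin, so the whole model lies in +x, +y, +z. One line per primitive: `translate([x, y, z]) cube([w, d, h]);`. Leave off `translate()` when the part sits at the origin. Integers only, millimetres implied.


cube([1113, 280, 186]);
translate([0, 280, 186]) cube([1113, 280, 186]);
translate([0, 560, 372]) cube([1113, 280, 186]);
translate([0, 840, 558]) cube([1113, 280, 186]);
translate([0, 1120, 744]) cube([1113, 280, 186]);
translate([0, 1400, 930]) cube([1113, 280, 186]);


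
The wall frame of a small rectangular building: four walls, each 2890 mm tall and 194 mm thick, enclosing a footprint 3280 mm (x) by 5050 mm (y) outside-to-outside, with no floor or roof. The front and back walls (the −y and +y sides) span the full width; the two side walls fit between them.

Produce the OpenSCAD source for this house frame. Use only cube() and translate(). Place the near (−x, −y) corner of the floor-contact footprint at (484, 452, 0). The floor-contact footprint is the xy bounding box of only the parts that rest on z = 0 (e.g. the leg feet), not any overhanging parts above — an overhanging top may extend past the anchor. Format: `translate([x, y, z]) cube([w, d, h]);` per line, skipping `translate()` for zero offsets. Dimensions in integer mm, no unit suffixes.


translate([484, 452, 0]) cube([3280, 194, 2890]);
translate([484, 5308, 0]) cube([3280, 194, 2890]);
translate([484, 646, 0]) cube([194, 4662, 2890]);
translate([3570, 646, 0]) cube([194, 4662, 2890]);


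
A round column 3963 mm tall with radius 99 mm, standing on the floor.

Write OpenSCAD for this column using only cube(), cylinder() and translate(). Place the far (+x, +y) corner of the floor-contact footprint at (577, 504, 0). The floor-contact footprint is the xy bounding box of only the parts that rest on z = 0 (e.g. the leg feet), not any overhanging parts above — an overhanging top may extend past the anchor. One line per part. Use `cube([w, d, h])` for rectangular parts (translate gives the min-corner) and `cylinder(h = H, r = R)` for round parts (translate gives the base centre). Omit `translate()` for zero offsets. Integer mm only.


translate([478, 405, 0]) cylinder(h = 3963, r = 99);


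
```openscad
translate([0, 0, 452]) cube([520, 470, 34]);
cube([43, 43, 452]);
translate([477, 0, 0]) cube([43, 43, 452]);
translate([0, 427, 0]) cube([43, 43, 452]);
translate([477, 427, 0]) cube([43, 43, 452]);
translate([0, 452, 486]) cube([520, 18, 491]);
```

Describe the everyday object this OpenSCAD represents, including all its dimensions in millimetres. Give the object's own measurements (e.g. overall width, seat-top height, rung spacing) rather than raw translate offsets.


A chair. The seat is a 520×470×34 mm slab with its top at z = 486 mm, on four 43×43 mm corner legs (flush with the seat edges, standing on z = 0). A flat backrest 18 mm thick, 491 mm tall, spans the full seat width and rises from the seat top along its +y edge, rear face flush with the rear of the seat.


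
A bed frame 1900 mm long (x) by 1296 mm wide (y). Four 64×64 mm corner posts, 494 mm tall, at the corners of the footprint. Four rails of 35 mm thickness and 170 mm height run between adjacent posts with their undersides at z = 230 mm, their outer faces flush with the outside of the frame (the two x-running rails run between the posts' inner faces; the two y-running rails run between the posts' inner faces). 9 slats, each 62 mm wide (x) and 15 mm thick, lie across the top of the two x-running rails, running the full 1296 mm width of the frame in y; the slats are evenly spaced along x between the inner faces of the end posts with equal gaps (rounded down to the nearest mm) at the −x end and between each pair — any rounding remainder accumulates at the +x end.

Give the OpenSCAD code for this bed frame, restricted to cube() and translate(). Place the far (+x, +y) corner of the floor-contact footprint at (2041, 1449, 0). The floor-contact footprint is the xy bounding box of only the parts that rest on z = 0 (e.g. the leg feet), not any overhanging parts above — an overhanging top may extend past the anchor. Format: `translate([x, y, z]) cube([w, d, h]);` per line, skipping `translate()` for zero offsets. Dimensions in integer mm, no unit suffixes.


// slat z = rail_z + rail_h = 230 + 170 = 400
// slat gap = ⌊(1772 − 9·62) / 10⌋ = 121
translate([141, 153, 0]) cube([64, 64, 494]);
translate([141, 1385, 0]) cube([64, 64, 494]);
translate([1977, 153, 0]) cube([64, 64, 494]);
translate([1977, 1385, 0]) cube([64, 64, 494]);
translate([205, 153, 230]) cube([1772, 35, 170]);
translate([205, 1414, 230]) cube([1772, 35, 170]);
translate([141, 217, 230]) cube([35, 1168, 170]);
translate([2006, 217, 230]) cube([35, 1168, 170]);
translate([326, 153, 400]) cube([62, 1296, 15]);
translate([509, 153, 400]) cube([62, 1296, 15]);
translate([692, 153, 400]) cube([62, 1296, 15]);
translate([875, 153, 400]) cube([62, 1296, 15]);
translate([1058, 153, 400]) cube([62, 1296, 15]);
translate([1241, 153, 400]) cube([62, 1296, 15]);
translate([1424, 153, 400]) cube([62, 1296, 15]);
translate([1607, 153, 400]) cube([62, 1296, 15]);
translate([1790, 153, 400]) cube([62, 1296, 15]);


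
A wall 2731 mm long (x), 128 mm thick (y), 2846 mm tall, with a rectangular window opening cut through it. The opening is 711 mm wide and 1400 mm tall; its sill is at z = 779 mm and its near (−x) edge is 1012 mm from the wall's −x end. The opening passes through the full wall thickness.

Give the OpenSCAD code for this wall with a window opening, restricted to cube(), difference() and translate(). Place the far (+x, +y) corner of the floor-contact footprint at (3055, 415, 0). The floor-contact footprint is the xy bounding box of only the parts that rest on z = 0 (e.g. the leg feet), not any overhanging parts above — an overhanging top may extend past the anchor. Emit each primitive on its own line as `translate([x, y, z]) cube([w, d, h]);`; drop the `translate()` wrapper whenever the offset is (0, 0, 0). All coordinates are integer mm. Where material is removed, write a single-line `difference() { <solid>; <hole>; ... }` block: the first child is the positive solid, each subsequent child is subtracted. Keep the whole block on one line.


difference() { translate([324, 287, 0]) cube([2731, 128, 2846]); translate([1336, 287, 779]) cube([711, 128, 1400]); }


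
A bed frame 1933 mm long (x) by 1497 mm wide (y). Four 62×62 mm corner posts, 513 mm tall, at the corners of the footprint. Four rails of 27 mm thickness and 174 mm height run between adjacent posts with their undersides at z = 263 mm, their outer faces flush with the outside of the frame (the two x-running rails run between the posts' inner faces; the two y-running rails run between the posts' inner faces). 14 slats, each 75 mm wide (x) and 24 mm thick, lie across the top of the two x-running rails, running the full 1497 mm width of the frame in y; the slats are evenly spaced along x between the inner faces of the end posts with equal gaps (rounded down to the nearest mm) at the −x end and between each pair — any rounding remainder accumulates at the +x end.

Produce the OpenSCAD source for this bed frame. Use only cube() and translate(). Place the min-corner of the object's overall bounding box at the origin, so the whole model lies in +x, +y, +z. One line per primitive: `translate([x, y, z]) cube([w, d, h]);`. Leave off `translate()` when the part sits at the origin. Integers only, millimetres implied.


// slat z = rail_z + rail_h = 263 + 174 = 437
// slat gap = ⌊(1809 − 14·75) / 15⌋ = 50
cube([62, 62, 513]);
translate([0, 1435, 0]) cube([62, 62, 513]);
translate([1871, 0, 0]) cube([62, 62, 513]);
translate([1871, 1435, 0]) cube([62, 62, 513]);
translate([62, 0, 263]) cube([1809, 27, 174]);
translate([62, 1470, 263]) cube([1809, 27, 174]);
translate([0, 62, 263]) cube([27, 1373, 174]);
translate([1906, 62, 263]) cube([27, 1373, 174]);
translate([112, 0, 437]) cube([75, 1497, 24]);
translate([237, 0, 437]) cube([75, 1497, 24]);
translate([362, 0, 437]) cube([75, 1497, 24]);
translate([487, 0, 437]) cube([75, 1497, 24]);
translate([612, 0, 437]) cube([75, 1497, 24]);
translate([737, 0, 437]) cube([75, 1497, 24]);
translate([862, 0, 437]) cube([75, 1497, 24]);
translate([987, 0, 437]) cube([75, 1497, 24]);
translate([1112, 0, 437]) cube([75, 1497, 24]);
translate([1237, 0, 437]) cube([75, 1497, 24]);
translate([1362, 0, 437]) cube([75, 1497, 24]);
translate([1487, 0, 437]) cube([75, 1497, 24]);
translate([1612, 0, 437]) cube([75, 1497, 24]);
translate([1737, 0, 437]) cube([75, 1497, 24]);


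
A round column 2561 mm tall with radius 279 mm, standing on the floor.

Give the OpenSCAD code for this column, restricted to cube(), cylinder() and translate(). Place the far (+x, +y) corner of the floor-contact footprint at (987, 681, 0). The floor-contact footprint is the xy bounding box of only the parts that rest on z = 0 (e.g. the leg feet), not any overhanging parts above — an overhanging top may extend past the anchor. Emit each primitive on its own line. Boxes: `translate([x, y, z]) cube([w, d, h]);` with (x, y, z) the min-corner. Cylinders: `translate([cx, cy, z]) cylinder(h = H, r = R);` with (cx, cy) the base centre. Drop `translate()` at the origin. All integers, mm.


translate([708, 402, 0]) cylinder(h = 2561, r = 279);
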